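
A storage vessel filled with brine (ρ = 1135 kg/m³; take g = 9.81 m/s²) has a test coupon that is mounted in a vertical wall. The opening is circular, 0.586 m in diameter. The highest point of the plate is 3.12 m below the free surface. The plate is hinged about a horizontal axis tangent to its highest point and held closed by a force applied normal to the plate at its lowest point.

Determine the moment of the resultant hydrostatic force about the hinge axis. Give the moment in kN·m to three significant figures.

γ = ρg = 1135 × 9.81 / 1000 = 11.13435 kN/m³.
The centroid is at the centre, 0.293 m below the top of the plate, so the centroid depth is h_c = 3.12 + 0.293 = 3.413 m.
A = π(0.293)² = 0.269703 m².
Resultant F = γ·h_c·A = 11.13435 × 3.413 × 0.269703 = 10.2491 kN.
I_c = πr⁴/4 = π × 0.293⁴/4 = 0.00578842 m⁴.
Centre of pressure: y_p = y_c + I_c/(y_c·A) = 3.413 + 0.00578842/(3.413 × 0.269703) = 3.413 + 0.00628837 = 3.41929 m along the plane.
The resultant acts 0.293 + 0.00628837 = 0.299288 m (along the plate) below the hinge at the top edge, so the moment about the hinge is M = F × 0.299288 = 10.2491 × 0.299288 = 3.06743 kN·m.

M ≈ 3.07 kN·m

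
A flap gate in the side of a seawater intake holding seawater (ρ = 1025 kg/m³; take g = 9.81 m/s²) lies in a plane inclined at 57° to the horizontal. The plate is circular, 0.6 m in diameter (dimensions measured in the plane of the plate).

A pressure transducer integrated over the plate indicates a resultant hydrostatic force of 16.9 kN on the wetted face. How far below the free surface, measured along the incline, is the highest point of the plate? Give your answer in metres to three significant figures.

γ = ρg = 1025 × 9.81 / 1000 = 10.05525 kN/m³.
A = π(0.3)² = 0.282743 m².
From F = γ·h_c·A, the centroid depth is h_c = 16.9/(10.05525 × 0.282743) = 5.94432 m.
Let θ = 57° be the plate's angle to the horizontal; measure y along the incline from where the plane meets the free surface. Vertical depth h = y·sinθ with sinθ = 0.838671.
Along the incline, y_c = h_c/sinθ = 5.94432/0.838671 = 7.08779 m.
The centroid is at the centre, 0.3 m below the top of the plate, so the highest point sits at y_top = 7.08779 − 0.3 = 6.78779 m along the incline.

y_top ≈ 6.79 m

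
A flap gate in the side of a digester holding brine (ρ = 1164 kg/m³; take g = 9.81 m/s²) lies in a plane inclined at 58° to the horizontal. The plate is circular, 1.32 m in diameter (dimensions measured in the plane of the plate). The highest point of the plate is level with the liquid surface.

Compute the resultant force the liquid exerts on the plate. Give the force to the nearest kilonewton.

γ = ρg = 1164 × 9.81 / 1000 = 11.41884 kN/m³.
Let θ = 58° be the plate's angle to the horizontal; measure y along the incline from where the plane meets the free surface. Vertical depth h = y·sinθ with sinθ = 0.848048.
The centroid is at the centre, 0.66 m below the top of the plate, so y_c = 0.66 m and h_c = 0.66 × 0.848048 = 0.559712 m.
A = π(0.66)² = 1.36848 m².
Resultant F = γ·h_c·A = 11.41884 × 0.559712 × 1.36848 = 8.74631 kN.

F ≈ 9 kN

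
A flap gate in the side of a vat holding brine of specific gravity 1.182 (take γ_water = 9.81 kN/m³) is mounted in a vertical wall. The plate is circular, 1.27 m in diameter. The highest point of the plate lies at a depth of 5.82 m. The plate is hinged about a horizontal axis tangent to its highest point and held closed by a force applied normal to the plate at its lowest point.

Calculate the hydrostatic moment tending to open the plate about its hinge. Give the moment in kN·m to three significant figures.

M ≈ 61.7 kN·m

γ = 1.182 × 9.81 = 11.59542 kN/m³.
The centroid is at the centre, 0.635 m below the top of the plate, so the centroid depth is h_c = 5.82 + 0.635 = 6.455 m.
A = π(0.635)² = 1.26677 m².
Resultant F = γ·h_c·A = 11.59542 × 6.455 × 1.26677 = 94.8158 kN.
I_c = πr⁴/4 = π × 0.635⁴/4 = 0.127698 m⁴.
Centre of pressure: y_p = y_c + I_c/(y_c·A) = 6.455 + 0.127698/(6.455 × 1.26677) = 6.455 + 0.0156167 = 6.47062 m along the plane.
The resultant acts 0.635 + 0.0156167 = 0.650617 m (along the plate) below the hinge at the top edge, so the moment about the hinge is M = F × 0.650617 = 94.8158 × 0.650617 = 61.6888 kN·m.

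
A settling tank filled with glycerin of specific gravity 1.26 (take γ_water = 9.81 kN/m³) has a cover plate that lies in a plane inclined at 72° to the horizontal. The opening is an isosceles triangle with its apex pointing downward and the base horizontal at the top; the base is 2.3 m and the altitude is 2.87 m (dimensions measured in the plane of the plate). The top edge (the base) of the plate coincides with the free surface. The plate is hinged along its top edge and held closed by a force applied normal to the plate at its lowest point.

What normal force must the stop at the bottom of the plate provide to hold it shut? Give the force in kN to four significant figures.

γ = 1.26 × 9.81 = 12.3606 kN/m³.
Let θ = 72° be the plate's angle to the horizontal; measure y along the incline from where the plane meets the free surface. Vertical depth h = y·sinθ with sinθ = 0.951057.
With the apex down, the centroid sits h/3 = 2.87/3 = 0.956667 m below the base (the top edge), so y_c = 0.956667 m and h_c = 0.956667 × 0.951057 = 0.909845 m.
A = ½ × 2.3 × 2.87 = 3.3005 m².
Resultant F = γ·h_c·A = 12.3606 × 0.909845 × 3.3005 = 37.1182 kN.
I_c = b·h³/36 = 2.3 × 2.87³/36 = 1.51033 m⁴.
Centre of pressure: y_p = y_c + I_c/(y_c·A) = 0.956667 + 1.51033/(0.956667 × 3.3005) = 0.956667 + 0.478334 = 1.435 m along the plane.
The resultant acts 0.956667 + 0.478334 = 1.435 m (along the plate) below the hinge at the top edge, so the moment about the hinge is M = F × 1.435 = 37.1182 × 1.435 = 53.2646 kN·m.
A normal force at the bottom, 2.87 m from the hinge, must supply this moment: P = 53.2646/2.87 = 18.5591 kN.

P ≈ 18.56 kN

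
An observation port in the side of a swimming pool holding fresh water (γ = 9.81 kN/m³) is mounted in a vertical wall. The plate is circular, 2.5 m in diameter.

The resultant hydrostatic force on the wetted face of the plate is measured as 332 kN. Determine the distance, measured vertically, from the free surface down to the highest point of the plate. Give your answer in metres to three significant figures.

γ = 9.81 kN/m³.
A = π(1.25)² = 4.90874 m².
From F = γ·h_c·A, the centroid depth is h_c = 332/(9.81 × 4.90874) = 6.89444 m.
The centroid is at the centre, 1.25 m below the top of the plate, so the highest point sits at h_top = 6.89444 − 1.25 = 5.64444 m below the surface.

d_top ≈ 5.64 m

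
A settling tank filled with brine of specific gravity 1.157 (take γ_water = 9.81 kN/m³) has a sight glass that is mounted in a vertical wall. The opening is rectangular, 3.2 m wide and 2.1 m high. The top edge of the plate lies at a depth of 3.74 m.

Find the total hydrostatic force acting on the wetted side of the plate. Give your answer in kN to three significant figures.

γ = 1.157 × 9.81 = 11.35017 kN/m³.
The centroid lies 2.1/2 = 1.05 m below the top edge, so the centroid depth is h_c = 3.74 + 1.05 = 4.79 m.
A = 3.2 × 2.1 = 6.72 m².
Resultant F = γ·h_c·A = 11.35017 × 4.79 × 6.72 = 365.348 kN.

F ≈ 365 kN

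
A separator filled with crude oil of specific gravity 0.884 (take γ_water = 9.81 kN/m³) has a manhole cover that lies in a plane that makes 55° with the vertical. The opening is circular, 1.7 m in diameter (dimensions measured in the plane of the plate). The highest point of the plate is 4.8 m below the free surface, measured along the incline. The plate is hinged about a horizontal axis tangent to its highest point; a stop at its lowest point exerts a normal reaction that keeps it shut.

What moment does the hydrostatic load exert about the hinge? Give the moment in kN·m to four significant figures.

M ≈ 56.26 kN·m

γ = 0.884 × 9.81 = 8.67204 kN/m³.
The plate makes 55° with the vertical, i.e. θ = 90° − 55° = 35° to the horizontal. Measuring y along the incline from the free-surface line, vertical depth h = y·sinθ with sinθ = 0.573576.
The centroid is at the centre, 0.85 m below the top of the plate, so y_c = 4.8 + 0.85 = 5.65 m and h_c = 5.65 × 0.573576 = 3.2407 m.
A = π(0.85)² = 2.2698 m².
Resultant F = γ·h_c·A = 8.67204 × 3.2407 × 2.2698 = 63.7893 kN.
I_c = πr⁴/4 = π × 0.85⁴/4 = 0.409983 m⁴.
Centre of pressure: y_p = y_c + I_c/(y_c·A) = 5.65 + 0.409983/(5.65 × 2.2698) = 5.65 + 0.0319691 = 5.68197 m along the plane.
The resultant acts 0.85 + 0.0319691 = 0.881969 m (along the plate) below the hinge at the top edge, so the moment about the hinge is M = F × 0.881969 = 63.7893 × 0.881969 = 56.2602 kN·m.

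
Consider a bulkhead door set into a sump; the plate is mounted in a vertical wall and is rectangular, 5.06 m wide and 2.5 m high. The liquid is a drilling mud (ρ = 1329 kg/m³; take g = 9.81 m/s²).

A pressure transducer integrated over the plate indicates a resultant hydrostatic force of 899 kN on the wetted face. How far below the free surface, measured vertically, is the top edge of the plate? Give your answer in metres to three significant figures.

d_top ≈ 4.20 m

γ = ρg = 1329 × 9.81 / 1000 = 13.03749 kN/m³.
A = 5.06 × 2.5 = 12.65 m².
From F = γ·h_c·A, the centroid depth is h_c = 899/(13.03749 × 12.65) = 5.45099 m.
The centroid lies 2.5/2 = 1.25 m below the top edge, so the top edge sits at h_top = 5.45099 − 1.25 = 4.20099 m below the surface.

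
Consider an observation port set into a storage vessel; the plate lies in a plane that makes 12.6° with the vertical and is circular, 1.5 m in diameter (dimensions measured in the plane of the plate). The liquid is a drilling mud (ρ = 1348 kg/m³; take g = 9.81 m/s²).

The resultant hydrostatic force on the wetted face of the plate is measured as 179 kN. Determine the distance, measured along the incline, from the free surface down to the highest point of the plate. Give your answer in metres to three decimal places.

y_top ≈ 7.099 m

γ = ρg = 1348 × 9.81 / 1000 = 13.22388 kN/m³.
A = π(0.75)² = 1.76715 m².
From F = γ·h_c·A, the centroid depth is h_c = 179/(13.22388 × 1.76715) = 7.65986 m.
The plate makes 12.6° with the vertical, i.e. θ = 90° − 12.6° = 77.4° to the horizontal. Measuring y along the incline from the free-surface line, vertical depth h = y·sinθ with sinθ = 0.975917.
Along the incline, y_c = h_c/sinθ = 7.65986/0.975917 = 7.84888 m.
The centroid is at the centre, 0.75 m below the top of the plate, so the highest point sits at y_top = 7.84888 − 0.75 = 7.09888 m along the incline.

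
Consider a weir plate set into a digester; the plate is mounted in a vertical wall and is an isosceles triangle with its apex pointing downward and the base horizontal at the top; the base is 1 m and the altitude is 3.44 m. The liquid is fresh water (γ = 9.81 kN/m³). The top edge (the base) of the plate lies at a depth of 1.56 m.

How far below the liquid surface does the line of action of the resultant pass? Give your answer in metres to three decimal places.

h_p = 2.950 m

γ = 9.81 kN/m³.
With the apex down, the centroid sits h/3 = 3.44/3 = 1.14667 m below the base (the top edge), so the centroid depth is h_c = 1.56 + 1.14667 = 2.70667 m.
A = ½ × 1 × 3.44 = 1.72 m².
Resultant F = γ·h_c·A = 9.81 × 2.70667 × 1.72 = 45.6702 kN.
I_c = b·h³/36 = 1 × 3.44³/36 = 1.13077 m⁴.
Centre of pressure: y_p = y_c + I_c/(y_c·A) = 2.70667 + 1.13077/(2.70667 × 1.72) = 2.70667 + 0.24289 = 2.94956 m along the plane.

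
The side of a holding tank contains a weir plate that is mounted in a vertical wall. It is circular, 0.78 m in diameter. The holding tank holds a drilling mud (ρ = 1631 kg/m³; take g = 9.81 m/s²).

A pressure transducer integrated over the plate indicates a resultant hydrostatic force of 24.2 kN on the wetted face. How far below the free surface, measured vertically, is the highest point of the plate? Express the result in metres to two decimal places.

d_top ≈ 2.78 m

γ = ρg = 1631 × 9.81 / 1000 = 16.00011 kN/m³.
A = π(0.39)² = 0.477836 m².
From F = γ·h_c·A, the centroid depth is h_c = 24.2/(16.00011 × 0.477836) = 3.16529 m.
The centroid is at the centre, 0.39 m below the top of the plate, so the highest point sits at h_top = 3.16529 − 0.39 = 2.77529 m below the surface.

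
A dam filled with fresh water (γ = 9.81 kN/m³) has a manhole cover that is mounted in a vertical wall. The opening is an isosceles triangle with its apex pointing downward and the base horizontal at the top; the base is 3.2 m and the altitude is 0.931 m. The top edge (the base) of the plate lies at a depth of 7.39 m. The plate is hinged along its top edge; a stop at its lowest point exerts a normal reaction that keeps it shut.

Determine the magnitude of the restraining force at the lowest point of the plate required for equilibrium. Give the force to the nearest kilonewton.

P ≈ 38 kN

γ = 9.81 kN/m³.
With the apex down, the centroid sits h/3 = 0.931/3 = 0.310333 m below the base (the top edge), so the centroid depth is h_c = 7.39 + 0.310333 = 7.70033 m.
A = ½ × 3.2 × 0.931 = 1.4896 m².
Resultant F = γ·h_c·A = 9.81 × 7.70033 × 1.4896 = 112.525 kN.
I_c = b·h³/36 = 3.2 × 0.931³/36 = 0.0717293 m⁴.
Centre of pressure: y_p = y_c + I_c/(y_c·A) = 7.70033 + 0.0717293/(7.70033 × 1.4896) = 7.70033 + 0.00625342 = 7.70658 m along the plane.
The resultant acts 0.310333 + 0.00625342 = 0.316586 m (along the plate) below the hinge at the top edge, so the moment about the hinge is M = F × 0.316586 = 112.525 × 0.316586 = 35.6238 kN·m.
A normal force at the bottom, 0.931 m from the hinge, must supply this moment: P = 35.6238/0.931 = 38.264 kN.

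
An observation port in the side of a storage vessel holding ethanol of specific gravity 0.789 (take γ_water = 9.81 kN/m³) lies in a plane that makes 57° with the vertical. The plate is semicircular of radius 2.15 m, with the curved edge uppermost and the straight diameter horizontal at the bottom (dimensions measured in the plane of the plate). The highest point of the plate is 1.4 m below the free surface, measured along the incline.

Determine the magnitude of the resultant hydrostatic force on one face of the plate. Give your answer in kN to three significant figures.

F ≈ 80.7 kN

γ = 0.789 × 9.81 = 7.74009 kN/m³.
The plate makes 57° with the vertical, i.e. θ = 90° − 57° = 33° to the horizontal. Measuring y along the incline from the free-surface line, vertical depth h = y·sinθ with sinθ = 0.544639.
The centroid lies 4r/(3π) = 0.912488 m above the diameter, so r − 4r/(3π) = 2.15 − 0.912488 = 1.23751 m below the topmost point, so y_c = 1.4 + 1.23751 = 2.63751 m and h_c = 2.63751 × 0.544639 = 1.43649 m.
A = πr²/2 = π × 2.15²/2 = 7.26101 m².
Resultant F = γ·h_c·A = 7.74009 × 1.43649 × 7.26101 = 80.732 kN.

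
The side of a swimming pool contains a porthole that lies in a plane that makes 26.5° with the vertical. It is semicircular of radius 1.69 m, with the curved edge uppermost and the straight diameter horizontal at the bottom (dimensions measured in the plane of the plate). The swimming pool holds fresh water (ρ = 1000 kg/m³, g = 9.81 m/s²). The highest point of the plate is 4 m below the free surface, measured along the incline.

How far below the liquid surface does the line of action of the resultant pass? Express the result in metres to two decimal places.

h_p = 4.49 m

γ = ρg = 1000 × 9.81 = 9810 N/m³ = 9.81 kN/m³.
The plate makes 26.5° with the vertical, i.e. θ = 90° − 26.5° = 63.5° to the horizontal. Measuring y along the incline from the free-surface line, vertical depth h = y·sinθ with sinθ = 0.894934.
The centroid lies 4r/(3π) = 0.717258 m above the diameter, so r − 4r/(3π) = 1.69 − 0.717258 = 0.972742 m below the topmost point, so y_c = 4 + 0.972742 = 4.97274 m and h_c = 4.97274 × 0.894934 = 4.45027 m.
A = πr²/2 = π × 1.69²/2 = 4.48635 m².
Resultant F = γ·h_c·A = 9.81 × 4.45027 × 4.48635 = 195.861 kN.
I_c = (π/8 − 8/(9π))·r⁴ = 0.109757 × 1.69⁴ = 0.895322 m⁴.
Centre of pressure: y_p = y_c + I_c/(y_c·A) = 4.97274 + 0.895322/(4.97274 × 4.48635) = 4.97274 + 0.040132 = 5.01287 m along the plane.
Vertically, h_p = y_p·sinθ = 5.01287 × 0.894934 = 4.48619 m.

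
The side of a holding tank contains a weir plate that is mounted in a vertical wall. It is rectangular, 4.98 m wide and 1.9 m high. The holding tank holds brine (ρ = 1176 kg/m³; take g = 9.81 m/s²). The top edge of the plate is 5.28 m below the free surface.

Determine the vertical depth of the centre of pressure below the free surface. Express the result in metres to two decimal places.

γ = ρg = 1176 × 9.81 / 1000 = 11.53656 kN/m³.
The centroid lies 1.9/2 = 0.95 m below the top edge, so the centroid depth is h_c = 5.28 + 0.95 = 6.23 m.
A = 4.98 × 1.9 = 9.462 m².
Resultant F = γ·h_c·A = 11.53656 × 6.23 × 9.462 = 680.06 kN.
I_c = b·h³/12 = 4.98 × 1.9³/12 = 2.84648 m⁴.
Centre of pressure: y_p = y_c + I_c/(y_c·A) = 6.23 + 2.84648/(6.23 × 9.462) = 6.23 + 0.0482878 = 6.27829 m along the plane.

h_p = 6.28 m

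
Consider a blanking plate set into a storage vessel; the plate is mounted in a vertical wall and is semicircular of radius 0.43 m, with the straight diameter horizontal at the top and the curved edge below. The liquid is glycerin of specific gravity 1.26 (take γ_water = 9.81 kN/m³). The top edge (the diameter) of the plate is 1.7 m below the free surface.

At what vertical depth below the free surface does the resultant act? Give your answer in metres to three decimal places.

γ = 1.26 × 9.81 = 12.3606 kN/m³.
The centroid of a semicircle lies 4r/(3π) = 0.182498 m from the diameter, here below the top edge, so the centroid depth is h_c = 1.7 + 0.182498 = 1.8825 m.
A = πr²/2 = π × 0.43²/2 = 0.29044 m².
Resultant F = γ·h_c·A = 12.3606 × 1.8825 × 0.29044 = 6.7582 kN.
I_c = (π/8 − 8/(9π))·r⁴ = 0.109757 × 0.43⁴ = 0.00375237 m⁴.
Centre of pressure: y_p = y_c + I_c/(y_c·A) = 1.8825 + 0.00375237/(1.8825 × 0.29044) = 1.8825 + 0.006863 = 1.88936 m along the plane.

h_p = 1.889 m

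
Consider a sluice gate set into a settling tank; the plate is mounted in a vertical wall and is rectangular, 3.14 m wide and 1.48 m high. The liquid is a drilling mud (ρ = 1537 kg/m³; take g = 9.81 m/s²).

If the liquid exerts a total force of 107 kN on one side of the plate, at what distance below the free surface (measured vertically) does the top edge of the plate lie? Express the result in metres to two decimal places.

γ = ρg = 1537 × 9.81 / 1000 = 15.07797 kN/m³.
A = 3.14 × 1.48 = 4.6472 m².
From F = γ·h_c·A, the centroid depth is h_c = 107/(15.07797 × 4.6472) = 1.52704 m.
The centroid lies 1.48/2 = 0.74 m below the top edge, so the top edge sits at h_top = 1.52704 − 0.74 = 0.78704 m below the surface.

d_top ≈ 0.79 m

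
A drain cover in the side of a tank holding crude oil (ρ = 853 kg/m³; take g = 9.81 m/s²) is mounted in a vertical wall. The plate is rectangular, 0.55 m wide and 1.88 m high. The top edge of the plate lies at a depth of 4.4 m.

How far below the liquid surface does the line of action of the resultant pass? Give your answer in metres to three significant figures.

h_p = 5.40 m

γ = ρg = 853 × 9.81 / 1000 = 8.36793 kN/m³.
The centroid lies 1.88/2 = 0.94 m below the top edge, so the centroid depth is h_c = 4.4 + 0.94 = 5.34 m.
A = 0.55 × 1.88 = 1.034 m².
Resultant F = γ·h_c·A = 8.36793 × 5.34 × 1.034 = 46.204 kN.
I_c = b·h³/12 = 0.55 × 1.88³/12 = 0.304547 m⁴.
Centre of pressure: y_p = y_c + I_c/(y_c·A) = 5.34 + 0.304547/(5.34 × 1.034) = 5.34 + 0.055156 = 5.39516 m along the plane.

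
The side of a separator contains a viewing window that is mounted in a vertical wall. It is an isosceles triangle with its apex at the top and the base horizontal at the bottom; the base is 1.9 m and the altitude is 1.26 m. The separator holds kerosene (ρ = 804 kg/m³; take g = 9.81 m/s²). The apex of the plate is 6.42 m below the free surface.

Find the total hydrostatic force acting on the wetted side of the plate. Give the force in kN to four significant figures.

γ = ρg = 804 × 9.81 / 1000 = 7.88724 kN/m³.
With the apex up, the centroid sits 2h/3 = 2 × 1.26/3 = 0.84 m below the apex, so the centroid depth is h_c = 6.42 + 0.84 = 7.26 m.
A = ½ × 1.9 × 1.26 = 1.197 m².
Resultant F = γ·h_c·A = 7.88724 × 7.26 × 1.197 = 68.5419 kN.

F ≈ 68.54 kN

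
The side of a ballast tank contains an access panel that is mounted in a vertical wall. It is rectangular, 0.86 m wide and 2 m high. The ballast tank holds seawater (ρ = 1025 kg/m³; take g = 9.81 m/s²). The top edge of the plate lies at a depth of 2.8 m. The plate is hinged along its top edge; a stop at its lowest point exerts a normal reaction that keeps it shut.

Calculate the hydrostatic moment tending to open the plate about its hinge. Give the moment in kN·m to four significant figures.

M ≈ 71.49 kN·m

γ = ρg = 1025 × 9.81 / 1000 = 10.05525 kN/m³.
The centroid lies 2/2 = 1 m below the top edge, so the centroid depth is h_c = 2.8 + 1 = 3.8 m.
A = 0.86 × 2 = 1.72 m².
Resultant F = γ·h_c·A = 10.05525 × 3.8 × 1.72 = 65.7211 kN.
I_c = b·h³/12 = 0.86 × 2³/12 = 0.573333 m⁴.
Centre of pressure: y_p = y_c + I_c/(y_c·A) = 3.8 + 0.573333/(3.8 × 1.72) = 3.8 + 0.0877192 = 3.88772 m along the plane.
The resultant acts 1 + 0.0877192 = 1.08772 m (along the plate) below the hinge at the top edge, so the moment about the hinge is M = F × 1.08772 = 65.7211 × 1.08772 = 71.4862 kN·m.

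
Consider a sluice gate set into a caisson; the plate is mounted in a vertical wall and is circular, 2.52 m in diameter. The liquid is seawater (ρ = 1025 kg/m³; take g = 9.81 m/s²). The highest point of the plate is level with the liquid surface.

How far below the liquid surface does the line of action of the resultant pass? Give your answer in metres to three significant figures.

h_p = 1.58 m

γ = ρg = 1025 × 9.81 / 1000 = 10.05525 kN/m³.
The centroid is at the centre, 1.26 m below the top of the plate, so the centroid depth is h_c = 1.26 m.
A = π(1.26)² = 4.98759 m².
Resultant F = γ·h_c·A = 10.05525 × 1.26 × 4.98759 = 63.1908 kN.
I_c = πr⁴/4 = π × 1.26⁴/4 = 1.97958 m⁴.
Centre of pressure: y_p = y_c + I_c/(y_c·A) = 1.26 + 1.97958/(1.26 × 4.98759) = 1.26 + 0.315001 = 1.575 m along the plane.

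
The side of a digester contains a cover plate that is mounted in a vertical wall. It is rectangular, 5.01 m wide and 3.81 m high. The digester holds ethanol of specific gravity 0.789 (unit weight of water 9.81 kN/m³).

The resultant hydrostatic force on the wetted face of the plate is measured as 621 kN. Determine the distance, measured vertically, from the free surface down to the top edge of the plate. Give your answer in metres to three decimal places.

d_top ≈ 2.298 m

γ = 0.789 × 9.81 = 7.74009 kN/m³.
A = 5.01 × 3.81 = 19.0881 m².
From F = γ·h_c·A, the centroid depth is h_c = 621/(7.74009 × 19.0881) = 4.20323 m.
The centroid lies 3.81/2 = 1.905 m below the top edge, so the top edge sits at h_top = 4.20323 − 1.905 = 2.29823 m below the surface.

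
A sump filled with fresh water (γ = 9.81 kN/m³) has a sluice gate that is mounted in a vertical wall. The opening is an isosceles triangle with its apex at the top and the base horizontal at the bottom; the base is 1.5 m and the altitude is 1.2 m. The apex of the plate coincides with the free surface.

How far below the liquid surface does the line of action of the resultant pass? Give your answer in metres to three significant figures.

γ = 9.81 kN/m³.
With the apex up, the centroid sits 2h/3 = 2 × 1.2/3 = 0.8 m below the apex, so the centroid depth is h_c = 0.8 m.
A = ½ × 1.5 × 1.2 = 0.9 m².
Resultant F = γ·h_c·A = 9.81 × 0.8 × 0.9 = 7.0632 kN.
I_c = b·h³/36 = 1.5 × 1.2³/36 = 0.072 m⁴.
Centre of pressure: y_p = y_c + I_c/(y_c·A) = 0.8 + 0.072/(0.8 × 0.9) = 0.8 + 0.1 = 0.9 m along the plane.

h_p = 0.900 m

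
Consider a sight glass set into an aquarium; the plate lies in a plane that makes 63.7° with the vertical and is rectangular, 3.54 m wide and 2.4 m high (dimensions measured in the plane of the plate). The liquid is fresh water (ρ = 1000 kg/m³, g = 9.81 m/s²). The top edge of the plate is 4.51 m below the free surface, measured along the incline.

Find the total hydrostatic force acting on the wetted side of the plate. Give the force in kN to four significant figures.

γ = ρg = 1000 × 9.81 = 9810 N/m³ = 9.81 kN/m³.
The plate makes 63.7° with the vertical, i.e. θ = 90° − 63.7° = 26.3° to the horizontal. Measuring y along the incline from the free-surface line, vertical depth h = y·sinθ with sinθ = 0.443071.
The centroid lies 2.4/2 = 1.2 m below the top edge, so y_c = 4.51 + 1.2 = 5.71 m and h_c = 5.71 × 0.443071 = 2.52994 m.
A = 3.54 × 2.4 = 8.496 m².
Resultant F = γ·h_c·A = 9.81 × 2.52994 × 8.496 = 210.86 kN.

F ≈ 210.9 kN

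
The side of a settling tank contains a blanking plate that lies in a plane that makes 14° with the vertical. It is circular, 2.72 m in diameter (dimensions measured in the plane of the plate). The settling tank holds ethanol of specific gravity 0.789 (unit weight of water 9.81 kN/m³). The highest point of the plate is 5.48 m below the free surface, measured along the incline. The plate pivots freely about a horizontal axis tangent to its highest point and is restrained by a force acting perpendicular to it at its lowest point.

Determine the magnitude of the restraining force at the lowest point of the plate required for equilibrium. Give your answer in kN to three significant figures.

γ = 0.789 × 9.81 = 7.74009 kN/m³.
The plate makes 14° with the vertical, i.e. θ = 90° − 14° = 76° to the horizontal. Measuring y along the incline from the free-surface line, vertical depth h = y·sinθ with sinθ = 0.970296.
The centroid is at the centre, 1.36 m below the top of the plate, so y_c = 5.48 + 1.36 = 6.84 m and h_c = 6.84 × 0.970296 = 6.63682 m.
A = π(1.36)² = 5.81069 m².
Resultant F = γ·h_c·A = 7.74009 × 6.63682 × 5.81069 = 298.493 kN.
I_c = πr⁴/4 = π × 1.36⁴/4 = 2.68686 m⁴.
Centre of pressure: y_p = y_c + I_c/(y_c·A) = 6.84 + 2.68686/(6.84 × 5.81069) = 6.84 + 0.0676023 = 6.9076 m along the plane.
The resultant acts 1.36 + 0.0676023 = 1.4276 m (along the plate) below the hinge at the top edge, so the moment about the hinge is M = F × 1.4276 = 298.493 × 1.4276 = 426.129 kN·m.
A normal force at the bottom, 2.72 m from the hinge, must supply this moment: P = 426.129/2.72 = 156.665 kN.

P ≈ 157 kN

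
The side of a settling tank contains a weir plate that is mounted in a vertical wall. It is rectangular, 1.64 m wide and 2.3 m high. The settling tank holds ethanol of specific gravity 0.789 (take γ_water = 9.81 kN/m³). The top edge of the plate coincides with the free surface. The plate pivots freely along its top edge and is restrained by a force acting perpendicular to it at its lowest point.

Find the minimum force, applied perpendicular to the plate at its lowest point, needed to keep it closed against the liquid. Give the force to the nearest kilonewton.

P ≈ 22 kN

γ = 0.789 × 9.81 = 7.74009 kN/m³.
The centroid lies 2.3/2 = 1.15 m below the top edge, so the centroid depth is h_c = 1.15 m.
A = 1.64 × 2.3 = 3.772 m².
Resultant F = γ·h_c·A = 7.74009 × 1.15 × 3.772 = 33.575 kN.
I_c = b·h³/12 = 1.64 × 2.3³/12 = 1.66282 m⁴.
Centre of pressure: y_p = y_c + I_c/(y_c·A) = 1.15 + 1.66282/(1.15 × 3.772) = 1.15 + 0.383333 = 1.53333 m along the plane.
The resultant acts 1.15 + 0.383333 = 1.53333 m (along the plate) below the hinge at the top edge, so the moment about the hinge is M = F × 1.53333 = 33.575 × 1.53333 = 51.4816 kN·m.
A normal force at the bottom, 2.3 m from the hinge, must supply this moment: P = 51.4816/2.3 = 22.3833 kN.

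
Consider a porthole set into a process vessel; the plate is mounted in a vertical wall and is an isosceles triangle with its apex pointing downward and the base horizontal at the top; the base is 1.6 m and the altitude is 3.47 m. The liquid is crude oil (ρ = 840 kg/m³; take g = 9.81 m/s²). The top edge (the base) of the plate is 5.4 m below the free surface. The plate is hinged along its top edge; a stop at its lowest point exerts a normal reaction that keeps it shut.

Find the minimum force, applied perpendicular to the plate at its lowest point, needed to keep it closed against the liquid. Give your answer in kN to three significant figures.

P ≈ 54.4 kN

γ = ρg = 840 × 9.81 / 1000 = 8.2404 kN/m³.
With the apex down, the centroid sits h/3 = 3.47/3 = 1.15667 m below the base (the top edge), so the centroid depth is h_c = 5.4 + 1.15667 = 6.55667 m.
A = ½ × 1.6 × 3.47 = 2.776 m².
Resultant F = γ·h_c·A = 8.2404 × 6.55667 × 2.776 = 149.986 kN.
I_c = b·h³/36 = 1.6 × 3.47³/36 = 1.85697 m⁴.
Centre of pressure: y_p = y_c + I_c/(y_c·A) = 6.55667 + 1.85697/(6.55667 × 2.776) = 6.55667 + 0.102024 = 6.65869 m along the plane.
The resultant acts 1.15667 + 0.102024 = 1.25869 m (along the plate) below the hinge at the top edge, so the moment about the hinge is M = F × 1.25869 = 149.986 × 1.25869 = 188.786 kN·m.
A normal force at the bottom, 3.47 m from the hinge, must supply this moment: P = 188.786/3.47 = 54.4052 kN.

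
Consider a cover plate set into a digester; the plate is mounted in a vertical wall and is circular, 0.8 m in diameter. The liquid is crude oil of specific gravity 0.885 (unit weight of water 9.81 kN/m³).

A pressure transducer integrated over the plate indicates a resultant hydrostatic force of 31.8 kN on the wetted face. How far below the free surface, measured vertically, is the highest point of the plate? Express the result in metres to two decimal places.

d_top ≈ 6.89 m

γ = 0.885 × 9.81 = 8.68185 kN/m³.
A = π(0.4)² = 0.502655 m².
From F = γ·h_c·A, the centroid depth is h_c = 31.8/(8.68185 × 0.502655) = 7.28693 m.
The centroid is at the centre, 0.4 m below the top of the plate, so the highest point sits at h_top = 7.28693 − 0.4 = 6.88693 m below the surface.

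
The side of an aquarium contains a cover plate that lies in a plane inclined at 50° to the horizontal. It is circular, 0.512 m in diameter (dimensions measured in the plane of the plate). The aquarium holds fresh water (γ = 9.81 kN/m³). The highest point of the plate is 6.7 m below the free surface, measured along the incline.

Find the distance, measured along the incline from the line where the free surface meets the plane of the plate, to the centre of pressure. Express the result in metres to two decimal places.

γ = 9.81 kN/m³.
Let θ = 50° be the plate's angle to the horizontal; measure y along the incline from where the plane meets the free surface. Vertical depth h = y·sinθ with sinθ = 0.766044.
The centroid is at the centre, 0.256 m below the top of the plate, so y_c = 6.7 + 0.256 = 6.956 m and h_c = 6.956 × 0.766044 = 5.3286 m.
A = π(0.256)² = 0.205887 m².
Resultant F = γ·h_c·A = 9.81 × 5.3286 × 0.205887 = 10.7624 kN.
I_c = πr⁴/4 = π × 0.256⁴/4 = 0.00337326 m⁴.
Centre of pressure: y_p = y_c + I_c/(y_c·A) = 6.956 + 0.00337326/(6.956 × 0.205887) = 6.956 + 0.00235538 = 6.95836 m along the plane.

y_p = 6.96 m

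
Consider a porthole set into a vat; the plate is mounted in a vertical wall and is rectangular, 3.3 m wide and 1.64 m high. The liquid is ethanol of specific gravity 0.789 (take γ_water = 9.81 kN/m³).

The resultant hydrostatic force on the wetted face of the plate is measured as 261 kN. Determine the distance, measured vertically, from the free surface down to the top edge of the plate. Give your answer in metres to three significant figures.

d_top ≈ 5.41 m

γ = 0.789 × 9.81 = 7.74009 kN/m³.
A = 3.3 × 1.64 = 5.412 m².
From F = γ·h_c·A, the centroid depth is h_c = 261/(7.74009 × 5.412) = 6.2307 m.
The centroid lies 1.64/2 = 0.82 m below the top edge, so the top edge sits at h_top = 6.2307 − 0.82 = 5.4107 m below the surface.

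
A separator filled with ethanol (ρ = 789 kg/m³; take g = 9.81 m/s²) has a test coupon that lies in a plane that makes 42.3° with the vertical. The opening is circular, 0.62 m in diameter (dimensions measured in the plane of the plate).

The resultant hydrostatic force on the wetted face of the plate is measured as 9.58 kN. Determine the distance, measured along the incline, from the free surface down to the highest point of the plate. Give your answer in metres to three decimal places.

y_top ≈ 5.233 m

γ = ρg = 789 × 9.81 / 1000 = 7.74009 kN/m³.
A = π(0.31)² = 0.301907 m².
From F = γ·h_c·A, the centroid depth is h_c = 9.58/(7.74009 × 0.301907) = 4.09965 m.
The plate makes 42.3° with the vertical, i.e. θ = 90° − 42.3° = 47.7° to the horizontal. Measuring y along the incline from the free-surface line, vertical depth h = y·sinθ with sinθ = 0.739631.
Along the incline, y_c = h_c/sinθ = 4.09965/0.739631 = 5.54283 m.
The centroid is at the centre, 0.31 m below the top of the plate, so the highest point sits at y_top = 5.54283 − 0.31 = 5.23283 m along the incline.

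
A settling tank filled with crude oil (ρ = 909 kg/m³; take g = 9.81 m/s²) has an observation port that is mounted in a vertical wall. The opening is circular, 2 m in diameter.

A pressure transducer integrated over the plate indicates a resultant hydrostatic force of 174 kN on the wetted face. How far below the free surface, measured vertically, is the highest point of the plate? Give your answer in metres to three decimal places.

d_top ≈ 5.211 m

γ = ρg = 909 × 9.81 / 1000 = 8.91729 kN/m³.
A = π(1)² = 3.14159 m².
From F = γ·h_c·A, the centroid depth is h_c = 174/(8.91729 × 3.14159) = 6.21108 m.
The centroid is at the centre, 1 m below the top of the plate, so the highest point sits at h_top = 6.21108 − 1 = 5.21108 m below the surface.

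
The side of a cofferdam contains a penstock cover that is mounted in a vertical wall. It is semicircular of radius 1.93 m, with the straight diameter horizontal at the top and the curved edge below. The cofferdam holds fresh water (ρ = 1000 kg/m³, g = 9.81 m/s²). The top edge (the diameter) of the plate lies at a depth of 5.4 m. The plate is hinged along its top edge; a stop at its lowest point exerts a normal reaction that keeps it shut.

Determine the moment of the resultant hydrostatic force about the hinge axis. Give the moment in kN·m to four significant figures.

γ = ρg = 1000 × 9.81 = 9810 N/m³ = 9.81 kN/m³.
The centroid of a semicircle lies 4r/(3π) = 0.819117 m from the diameter, here below the top edge, so the centroid depth is h_c = 5.4 + 0.819117 = 6.21912 m.
A = πr²/2 = π × 1.93²/2 = 5.85106 m².
Resultant F = γ·h_c·A = 9.81 × 6.21912 × 5.85106 = 356.971 kN.
I_c = (π/8 − 8/(9π))·r⁴ = 0.109757 × 1.93⁴ = 1.52287 m⁴.
Centre of pressure: y_p = y_c + I_c/(y_c·A) = 6.21912 + 1.52287/(6.21912 × 5.85106) = 6.21912 + 0.0418504 = 6.26097 m along the plane.
The resultant acts 0.819117 + 0.0418504 = 0.860967 m (along the plate) below the hinge at the top edge, so the moment about the hinge is M = F × 0.860967 = 356.971 × 0.860967 = 307.34 kN·m.

M ≈ 307.3 kN·m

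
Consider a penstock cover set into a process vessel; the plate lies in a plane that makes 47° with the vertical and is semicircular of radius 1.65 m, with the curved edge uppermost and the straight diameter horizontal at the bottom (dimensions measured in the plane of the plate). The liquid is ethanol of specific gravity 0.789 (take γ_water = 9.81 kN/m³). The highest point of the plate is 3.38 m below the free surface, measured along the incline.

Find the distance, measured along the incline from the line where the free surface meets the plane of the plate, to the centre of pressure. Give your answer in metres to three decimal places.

γ = 0.789 × 9.81 = 7.74009 kN/m³.
The plate makes 47° with the vertical, i.e. θ = 90° − 47° = 43° to the horizontal. Measuring y along the incline from the free-surface line, vertical depth h = y·sinθ with sinθ = 0.681998.
The centroid lies 4r/(3π) = 0.700282 m above the diameter, so r − 4r/(3π) = 1.65 − 0.700282 = 0.949718 m below the topmost point, so y_c = 3.38 + 0.949718 = 4.32972 m and h_c = 4.32972 × 0.681998 = 2.95286 m.
A = πr²/2 = π × 1.65²/2 = 4.27649 m².
Resultant F = γ·h_c·A = 7.74009 × 2.95286 × 4.27649 = 97.7409 kN.
I_c = (π/8 − 8/(9π))·r⁴ = 0.109757 × 1.65⁴ = 0.81352 m⁴.
Centre of pressure: y_p = y_c + I_c/(y_c·A) = 4.32972 + 0.81352/(4.32972 × 4.27649) = 4.32972 + 0.043936 = 4.37366 m along the plane.

y_p = 4.374 m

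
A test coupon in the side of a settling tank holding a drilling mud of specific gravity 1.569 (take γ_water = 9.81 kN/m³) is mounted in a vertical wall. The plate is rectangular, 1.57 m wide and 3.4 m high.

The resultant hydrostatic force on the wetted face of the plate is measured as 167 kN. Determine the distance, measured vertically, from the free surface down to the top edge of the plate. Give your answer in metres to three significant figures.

d_top ≈ 0.333 m

γ = 1.569 × 9.81 = 15.39189 kN/m³.
A = 1.57 × 3.4 = 5.338 m².
From F = γ·h_c·A, the centroid depth is h_c = 167/(15.39189 × 5.338) = 2.03257 m.
The centroid lies 3.4/2 = 1.7 m below the top edge, so the top edge sits at h_top = 2.03257 − 1.7 = 0.33257 m below the surface.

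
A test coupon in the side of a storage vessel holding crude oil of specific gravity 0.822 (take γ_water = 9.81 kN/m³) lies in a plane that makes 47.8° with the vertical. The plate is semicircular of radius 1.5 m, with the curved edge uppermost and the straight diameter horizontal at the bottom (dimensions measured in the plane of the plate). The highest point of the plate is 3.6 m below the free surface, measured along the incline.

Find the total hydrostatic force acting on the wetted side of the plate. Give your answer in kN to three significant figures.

F ≈ 85.4 kN

γ = 0.822 × 9.81 = 8.06382 kN/m³.
The plate makes 47.8° with the vertical, i.e. θ = 90° − 47.8° = 42.2° to the horizontal. Measuring y along the incline from the free-surface line, vertical depth h = y·sinθ with sinθ = 0.671721.
The centroid lies 4r/(3π) = 0.63662 m above the diameter, so r − 4r/(3π) = 1.5 − 0.63662 = 0.86338 m below the topmost point, so y_c = 3.6 + 0.86338 = 4.46338 m and h_c = 4.46338 × 0.671721 = 2.99815 m.
A = πr²/2 = π × 1.5²/2 = 3.53429 m².
Resultant F = γ·h_c·A = 8.06382 × 2.99815 × 3.53429 = 85.4469 kN.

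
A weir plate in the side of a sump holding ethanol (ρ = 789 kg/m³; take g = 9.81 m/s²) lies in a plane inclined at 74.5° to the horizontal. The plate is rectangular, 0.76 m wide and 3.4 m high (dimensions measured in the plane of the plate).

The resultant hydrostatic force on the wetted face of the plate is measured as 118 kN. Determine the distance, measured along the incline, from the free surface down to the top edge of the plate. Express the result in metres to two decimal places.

γ = ρg = 789 × 9.81 / 1000 = 7.74009 kN/m³.
A = 0.76 × 3.4 = 2.584 m².
From F = γ·h_c·A, the centroid depth is h_c = 118/(7.74009 × 2.584) = 5.89988 m.
Let θ = 74.5° be the plate's angle to the horizontal; measure y along the incline from where the plane meets the free surface. Vertical depth h = y·sinθ with sinθ = 0.963630.
Along the incline, y_c = h_c/sinθ = 5.89988/0.963630 = 6.12256 m.
The centroid lies 3.4/2 = 1.7 m below the top edge, so the top edge sits at y_top = 6.12256 − 1.7 = 4.42256 m along the incline.

y_top ≈ 4.42 m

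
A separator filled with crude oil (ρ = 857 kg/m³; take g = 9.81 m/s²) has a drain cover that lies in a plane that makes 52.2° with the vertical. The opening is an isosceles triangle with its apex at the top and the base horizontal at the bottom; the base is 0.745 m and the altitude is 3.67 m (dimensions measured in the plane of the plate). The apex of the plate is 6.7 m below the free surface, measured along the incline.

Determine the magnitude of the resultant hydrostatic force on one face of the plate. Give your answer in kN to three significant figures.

γ = ρg = 857 × 9.81 / 1000 = 8.40717 kN/m³.
The plate makes 52.2° with the vertical, i.e. θ = 90° − 52.2° = 37.8° to the horizontal. Measuring y along the incline from the free-surface line, vertical depth h = y·sinθ with sinθ = 0.612907.
With the apex up, the centroid sits 2h/3 = 2 × 3.67/3 = 2.44667 m below the apex, so y_c = 6.7 + 2.44667 = 9.14667 m and h_c = 9.14667 × 0.612907 = 5.60606 m.
A = ½ × 0.745 × 3.67 = 1.36708 m².
Resultant F = γ·h_c·A = 8.40717 × 5.60606 × 1.36708 = 64.432 kN.

F ≈ 64.4 kN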